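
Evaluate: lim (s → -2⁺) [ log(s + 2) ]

As s → -2⁺, s + 2 → 0⁺ and ln(s + 2) → −∞.
Multiplying by 1 gives -∞.

-∞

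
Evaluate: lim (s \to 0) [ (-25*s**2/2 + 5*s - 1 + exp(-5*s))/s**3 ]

Direct substitution gives 0/0.
Apply L'Hôpital: lim (-25*s + 5 - 5*e^(-5*s))/(3*s^2), still 0/0.
Apply L'Hôpital: lim (-25 + 25*e^(-5*s))/(6*s), still 0/0.
After 3 applications of L'Hôpital's rule the quotient is (-125*e^(-5*s))/(6); substituting s = 0 gives -125/6.

-125/6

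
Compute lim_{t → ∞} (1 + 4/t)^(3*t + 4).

e^(12)

Write it as [(1 + 4/t)^t]^(3) · (1 + 4/t)^(4). The bracketed term tends to e^(4) and the second factor to 1, so the limit is e^(12).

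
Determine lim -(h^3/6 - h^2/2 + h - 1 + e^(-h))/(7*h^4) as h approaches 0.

Direct substitution gives 0/0.
Apply L'Hôpital: lim (h^2/2 - h + 1 - e^(-h))/(-28*h^3), still 0/0.
Apply L'Hôpital: lim (h - 1 + e^(-h))/(-84*h^2), still 0/0.
Apply L'Hôpital: lim (1 - e^(-h))/(-168*h), still 0/0.
After 4 applications of L'Hôpital's rule the quotient is (e^(-h))/(-168); substituting h = 0 gives -1/168.

-1/168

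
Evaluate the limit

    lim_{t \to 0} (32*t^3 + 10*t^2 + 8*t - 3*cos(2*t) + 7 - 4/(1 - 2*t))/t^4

Substitution gives 0/0; apply L'Hôpital's rule 4 times.
After differentiating numerator and denominator 4 times the quotient is (-48*cos(2*t) + 1536/(2*t - 1)^5)/(24); at t = 0 this is -66.

-66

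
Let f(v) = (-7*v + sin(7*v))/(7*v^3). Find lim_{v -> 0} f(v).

-49/6

Direct substitution gives 0/0.
Apply L'Hôpital: lim (7*cos(7*v) - 7)/(21*v^2), still 0/0.
Apply L'Hôpital: lim (-49*sin(7*v))/(42*v), still 0/0.
After 3 applications of L'Hôpital's rule the quotient is (-343*cos(7*v))/(42); substituting v = 0 gives -49/6.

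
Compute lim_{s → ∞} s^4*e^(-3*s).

0

Write as s^4/e^{3s}, an ∞/∞ form.
Exponential growth dominates any polynomial, so repeated L'Hôpital (or the standard result) gives 0.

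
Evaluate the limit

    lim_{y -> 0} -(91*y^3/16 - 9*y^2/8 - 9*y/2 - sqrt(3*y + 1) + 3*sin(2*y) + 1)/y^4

-405/128

Substitution gives 0/0 (the numerator vanishes to order 4).
Expand each term to order y^4: the coefficient of y^4 in −√(1 + 3y) is 405/128 and in 3·sin(2y) is 0.
Lower-order terms cancel with the polynomial part, so the numerator is (405/128)·y^4 + o(y^4), and the limit is (405/128)/(-1) = -405/128.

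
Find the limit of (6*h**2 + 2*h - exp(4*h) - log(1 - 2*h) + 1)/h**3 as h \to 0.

Substitution gives 0/0; apply L'Hôpital's rule 3 times.
After differentiating numerator and denominator 3 times the quotient is (-64*e^(4*h) - 16/(2*h - 1)^3)/(6); at h = 0 this is -8.

-8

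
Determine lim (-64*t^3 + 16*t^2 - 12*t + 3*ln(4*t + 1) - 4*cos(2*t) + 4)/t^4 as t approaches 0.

-584/3

Substitution gives 0/0 (the numerator vanishes to order 4).
Expand each term to order t^4: the coefficient of t^4 in -4·cos(2t) is -8/3 and in 3·ln(1 + 4t) is -192.
Lower-order terms cancel with the polynomial part, so the numerator is (-584/3)·t^4 + o(t^4), and the limit is (-584/3)/(1) = -584/3.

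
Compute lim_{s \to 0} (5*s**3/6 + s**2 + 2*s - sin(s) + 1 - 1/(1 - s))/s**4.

-1

Substitution gives 0/0 (the numerator vanishes to order 4).
Expand each term to order s^4: the coefficient of s^4 in −1/(1 - s) is -1 and in −sin(s) is 0.
Lower-order terms cancel with the polynomial part, so the numerator is (-1)·s^4 + o(s^4), and the limit is (-1)/(1) = -1.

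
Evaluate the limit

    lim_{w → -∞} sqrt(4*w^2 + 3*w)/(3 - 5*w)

For large |w|, √(4*w^2 + 3*w) ≈ √4·|w| and the denominator ≈ -5w.
Since w → −∞, |w| = −w, giving −√4/(-5) = 2/5.

2/5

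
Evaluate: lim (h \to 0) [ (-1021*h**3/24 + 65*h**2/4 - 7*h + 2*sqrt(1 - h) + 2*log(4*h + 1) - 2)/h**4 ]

-8197/64

Substitution gives 0/0 (the numerator vanishes to order 4).
Expand each term to order h^4: the coefficient of h^4 in 2·√(1 - h) is -5/64 and in 2·ln(1 + 4h) is -128.
Lower-order terms cancel with the polynomial part, so the numerator is (-8197/64)·h^4 + o(h^4), and the limit is (-8197/64)/(1) = -8197/64.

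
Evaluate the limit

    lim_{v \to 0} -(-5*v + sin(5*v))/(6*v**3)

125/36

Direct substitution gives 0/0.
Apply L'Hôpital: lim (5*cos(5*v) - 5)/(-18*v^2), still 0/0.
Apply L'Hôpital: lim (-25*sin(5*v))/(-36*v), still 0/0.
After 3 applications of L'Hôpital's rule the quotient is (-125*cos(5*v))/(-36); substituting v = 0 gives 125/36.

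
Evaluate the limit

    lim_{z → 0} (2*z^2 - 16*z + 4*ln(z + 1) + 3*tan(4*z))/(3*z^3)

Substitution gives 0/0; apply L'Hôpital's rule 3 times.
After differentiating numerator and denominator 3 times the quotient is (8*(48*(z + 1)^3*(3*tan(4*z)^2 + 1)/cos(4*z)^2 + 1)/(z + 1)^3)/(18); at z = 0 this is 196/9.

196/9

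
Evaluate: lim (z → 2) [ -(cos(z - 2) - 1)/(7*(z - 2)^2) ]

Direct substitution gives 0/0.
Apply L'Hôpital: lim (-sin(z - 2))/(28 - 14*z), still 0/0.
After 2 applications of L'Hôpital's rule the quotient is (-cos(z - 2))/(-14); substituting z = 2 gives 1/14.

1/14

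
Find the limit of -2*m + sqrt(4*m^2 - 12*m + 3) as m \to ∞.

-3

This has the form ∞ − ∞. Multiply and divide by the conjugate √(4*m^2 - 12*m + 3) + 2m.
That gives (-12m + 3) / (√(4*m^2 - 12*m + 3) + 2m).
Divide numerator and denominator by m: the limit is -12/(2·2) = -3.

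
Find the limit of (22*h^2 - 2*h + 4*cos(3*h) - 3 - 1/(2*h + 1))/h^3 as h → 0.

8

Substitution gives 0/0 (the numerator vanishes to order 3).
Expand each term to order h^3: the coefficient of h^3 in −1/(1 + 2h) is 8 and in 4·cos(3h) is 0.
Lower-order terms cancel with the polynomial part, so the numerator is (8)·h^3 + o(h^3), and the limit is (8)/(1) = 8.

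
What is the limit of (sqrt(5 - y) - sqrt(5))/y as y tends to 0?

-√(5)/10

A 0/0 form; rationalise with √(5 - y) + √5. This collapses the numerator to -y, leaving -1/(√(5 - y) + √5) → -1/(2√5) = -√(5)/10.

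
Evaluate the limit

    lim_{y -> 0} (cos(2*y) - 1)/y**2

Direct substitution gives 0/0.
Apply L'Hôpital: lim (-2*sin(2*y))/(2*y), still 0/0.
After 2 applications of L'Hôpital's rule the quotient is (-4*cos(2*y))/(2); substituting y = 0 gives -2.

-2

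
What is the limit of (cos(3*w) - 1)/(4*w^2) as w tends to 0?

Direct substitution gives 0/0.
Apply L'Hôpital: lim (-3*sin(3*w))/(8*w), still 0/0.
After 2 applications of L'Hôpital's rule the quotient is (-9*cos(3*w))/(8); substituting w = 0 gives -9/8.

-9/8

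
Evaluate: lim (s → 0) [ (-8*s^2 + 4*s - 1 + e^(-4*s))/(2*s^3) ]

Direct substitution gives 0/0.
Apply L'Hôpital: lim (-16*s + 4 - 4*e^(-4*s))/(6*s^2), still 0/0.
Apply L'Hôpital: lim (-16 + 16*e^(-4*s))/(12*s), still 0/0.
After 3 applications of L'Hôpital's rule the quotient is (-64*e^(-4*s))/(12); substituting s = 0 gives -16/3.

-16/3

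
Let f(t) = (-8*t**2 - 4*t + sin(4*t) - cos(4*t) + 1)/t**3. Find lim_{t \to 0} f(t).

Substitution gives 0/0; apply L'Hôpital's rule 3 times.
After differentiating numerator and denominator 3 times the quotient is (-64*sin(4*t) - 64*cos(4*t))/(6); at t = 0 this is -32/3.

-32/3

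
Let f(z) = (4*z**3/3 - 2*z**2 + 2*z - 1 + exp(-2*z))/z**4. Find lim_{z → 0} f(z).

Direct substitution gives 0/0.
Apply L'Hôpital: lim (4*z^2 - 4*z + 2 - 2*e^(-2*z))/(4*z^3), still 0/0.
Apply L'Hôpital: lim (8*z - 4 + 4*e^(-2*z))/(12*z^2), still 0/0.
Apply L'Hôpital: lim (8 - 8*e^(-2*z))/(24*z), still 0/0.
After 4 applications of L'Hôpital's rule the quotient is (16*e^(-2*z))/(24); substituting z = 0 gives 2/3.

2/3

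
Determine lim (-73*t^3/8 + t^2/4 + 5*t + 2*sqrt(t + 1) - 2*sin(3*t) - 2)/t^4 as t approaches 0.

Substitution gives 0/0 (the numerator vanishes to order 4).
Expand each term to order t^4: the coefficient of t^4 in 2·√(1 + t) is -5/64 and in -2·sin(3t) is 0.
Lower-order terms cancel with the polynomial part, so the numerator is (-5/64)·t^4 + o(t^4), and the limit is (-5/64)/(1) = -5/64.

-5/64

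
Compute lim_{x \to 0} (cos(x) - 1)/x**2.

-1/2

Direct substitution gives 0/0.
Apply L'Hôpital: lim (-sin(x))/(2*x), still 0/0.
After 2 applications of L'Hôpital's rule the quotient is (-cos(x))/(2); substituting x = 0 gives -1/2.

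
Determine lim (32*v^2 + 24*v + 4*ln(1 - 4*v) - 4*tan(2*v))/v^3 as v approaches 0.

-96

Substitution gives 0/0; apply L'Hôpital's rule 3 times.
After differentiating numerator and denominator 3 times the quotient is (-128*tan(2*v)^2/cos(2*v)^2 - 64/cos(2*v)^4 + 512/(4*v - 1)^3)/(6); at v = 0 this is -96.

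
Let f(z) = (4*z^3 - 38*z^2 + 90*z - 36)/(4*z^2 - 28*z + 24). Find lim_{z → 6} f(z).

Direct substitution gives 0/0, so factor. Both numerator and denominator have (z - 6) as a factor.
After cancelling, the expression reduces to (4*z^2 - 14*z + 6)/(4*z - 4).
Substituting z = 6 gives 33/10.

33/10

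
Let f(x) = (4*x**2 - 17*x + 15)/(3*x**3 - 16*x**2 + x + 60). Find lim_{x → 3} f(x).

-1/2

At x = 3 both the top and bottom vanish — a removable singularity. Factoring out (x - 3) from each leaves (4*x - 5)/(3*x^2 - 7*x - 20), which at x = 3 equals -1/2.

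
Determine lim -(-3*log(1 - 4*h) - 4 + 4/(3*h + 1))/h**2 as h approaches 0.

Substitution gives 0/0 (the numerator vanishes to order 2).
Expand each term to order h^2: the coefficient of h^2 in 4·1/(1 + 3h) is 36 and in -3·ln(1 - 4h) is 24.
Lower-order terms cancel with the polynomial part, so the numerator is (60)·h^2 + o(h^2), and the limit is (60)/(-1) = -60.

-60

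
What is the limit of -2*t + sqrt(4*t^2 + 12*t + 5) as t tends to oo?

3

An ∞ − ∞ form. Rationalising with the conjugate, the difference becomes (12t + 5) / (√(4*t^2 + 12*t + 5) + 2t).
For large t the denominator behaves like 2·2t, so the quotient tends to 12/4 = 3.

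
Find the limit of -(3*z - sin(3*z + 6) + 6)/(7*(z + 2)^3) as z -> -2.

Direct substitution gives 0/0.
Apply L'Hôpital: lim (3 - 3*cos(3*z + 6))/(-21*(z + 2)^2), still 0/0.
Apply L'Hôpital: lim (9*sin(3*z + 6))/(-42*z - 84), still 0/0.
After 3 applications of L'Hôpital's rule the quotient is (27*cos(3*z + 6))/(-42); substituting z = -2 gives -9/14.

-9/14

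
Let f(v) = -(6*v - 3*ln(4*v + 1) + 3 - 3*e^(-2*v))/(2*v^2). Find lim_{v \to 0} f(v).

Substitution gives 0/0 (the numerator vanishes to order 2).
Expand each term to order v^2: the coefficient of v^2 in -3·e^(-2v) is -6 and in -3·ln(1 + 4v) is 24.
Lower-order terms cancel with the polynomial part, so the numerator is (18)·v^2 + o(v^2), and the limit is (18)/(-2) = -9.

-9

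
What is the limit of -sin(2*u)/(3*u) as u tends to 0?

Substitution gives 0/0.
Write it as (2/(-3))·sin(2u)/(2u); since sin(θ)/θ → 1, the limit is -2/3.

-2/3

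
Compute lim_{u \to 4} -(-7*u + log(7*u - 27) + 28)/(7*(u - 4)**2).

Direct substitution gives 0/0.
Apply L'Hôpital: lim (-7 + 7/(7*u - 27))/(56 - 14*u), still 0/0.
After 2 applications of L'Hôpital's rule the quotient is (-49/(7*u - 27)^2)/(-14); substituting u = 4 gives 7/2.

7/2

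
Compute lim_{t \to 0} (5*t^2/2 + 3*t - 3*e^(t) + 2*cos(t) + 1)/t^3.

-1/2

Substitution gives 0/0 (the numerator vanishes to order 3).
Expand each term to order t^3: the coefficient of t^3 in 2·cos(t) is 0 and in -3·e^(t) is -1/2.
Lower-order terms cancel with the polynomial part, so the numerator is (-1/2)·t^3 + o(t^3), and the limit is (-1/2)/(1) = -1/2.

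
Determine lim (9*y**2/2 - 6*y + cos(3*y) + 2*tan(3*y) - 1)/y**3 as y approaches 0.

18

Substitution gives 0/0 (the numerator vanishes to order 3).
Expand each term to order y^3: the coefficient of y^3 in 2·tan(3y) is 18 and in cos(3y) is 0.
Lower-order terms cancel with the polynomial part, so the numerator is (18)·y^3 + o(y^3), and the limit is (18)/(1) = 18.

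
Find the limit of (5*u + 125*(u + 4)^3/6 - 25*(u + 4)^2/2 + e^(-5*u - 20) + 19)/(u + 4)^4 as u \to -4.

Direct substitution gives 0/0.
Apply L'Hôpital: lim (-25*u + 125*(u + 4)^2/2 - 5*e^(-5*u - 20) - 95)/(4*(u + 4)^3), still 0/0.
Apply L'Hôpital: lim (125*u + 25*e^(-5*u - 20) + 475)/(12*(u + 4)^2), still 0/0.
Apply L'Hôpital: lim (125 - 125*e^(-5*u - 20))/(24*u + 96), still 0/0.
After 4 applications of L'Hôpital's rule the quotient is (625*e^(-5*u - 20))/(24); substituting u = -4 gives 625/24.

625/24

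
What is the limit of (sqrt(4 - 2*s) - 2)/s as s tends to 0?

Substitution gives 0/0. Multiply numerator and denominator by the conjugate √(4 - 2s) + √4.
The numerator becomes (4 - 2s) − 4 = -2s, so the expression simplifies to -2/(√(4 - 2s) + √4).
Letting s → 0 gives -2/(2√4) = -1/2.

-1/2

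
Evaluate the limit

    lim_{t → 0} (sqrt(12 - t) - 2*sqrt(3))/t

-√(3)/12

A 0/0 form; rationalise with √(12 - t) + √12. This collapses the numerator to -t, leaving -1/(√(12 - t) + √12) → -1/(2√12) = -√(3)/12.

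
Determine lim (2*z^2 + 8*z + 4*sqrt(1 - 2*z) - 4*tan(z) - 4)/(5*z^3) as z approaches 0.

Substitution gives 0/0 (the numerator vanishes to order 3).
Expand each term to order z^3: the coefficient of z^3 in -4·tan(z) is -4/3 and in 4·√(1 - 2z) is -2.
Lower-order terms cancel with the polynomial part, so the numerator is (-10/3)·z^3 + o(z^3), and the limit is (-10/3)/(5) = -2/3.

-2/3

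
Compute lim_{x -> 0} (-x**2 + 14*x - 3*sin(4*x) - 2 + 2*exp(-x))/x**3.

95/3

Substitution gives 0/0; apply L'Hôpital's rule 3 times.
After differentiating numerator and denominator 3 times the quotient is (192*cos(4*x) - 2*e^(-x))/(6); at x = 0 this is 95/3.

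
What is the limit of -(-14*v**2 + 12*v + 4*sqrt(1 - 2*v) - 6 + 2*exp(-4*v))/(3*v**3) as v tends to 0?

70/9

Substitution gives 0/0 (the numerator vanishes to order 3).
Expand each term to order v^3: the coefficient of v^3 in 2·e^(-4v) is -64/3 and in 4·√(1 - 2v) is -2.
Lower-order terms cancel with the polynomial part, so the numerator is (-70/3)·v^3 + o(v^3), and the limit is (-70/3)/(-3) = 70/9.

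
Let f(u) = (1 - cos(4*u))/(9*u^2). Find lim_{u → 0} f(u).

Substitution gives 0/0.
Use (1 − cos θ)/θ² → 1/2 with θ = 4u: the limit is 4²/(2·9) = 8/9.

8/9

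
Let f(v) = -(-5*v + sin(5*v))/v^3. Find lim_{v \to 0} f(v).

Direct substitution gives 0/0.
Apply L'Hôpital: lim (5*cos(5*v) - 5)/(-3*v^2), still 0/0.
Apply L'Hôpital: lim (-25*sin(5*v))/(-6*v), still 0/0.
After 3 applications of L'Hôpital's rule the quotient is (-125*cos(5*v))/(-6); substituting v = 0 gives 125/6.

125/6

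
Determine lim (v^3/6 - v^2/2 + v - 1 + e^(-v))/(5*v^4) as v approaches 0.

1/120

Direct substitution gives 0/0.
Apply L'Hôpital: lim (v^2/2 - v + 1 - e^(-v))/(20*v^3), still 0/0.
Apply L'Hôpital: lim (v - 1 + e^(-v))/(60*v^2), still 0/0.
Apply L'Hôpital: lim (1 - e^(-v))/(120*v), still 0/0.
After 4 applications of L'Hôpital's rule the quotient is (e^(-v))/(120); substituting v = 0 gives 1/120.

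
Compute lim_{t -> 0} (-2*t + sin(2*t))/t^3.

Direct substitution gives 0/0.
Apply L'Hôpital: lim (2*cos(2*t) - 2)/(3*t^2), still 0/0.
Apply L'Hôpital: lim (-4*sin(2*t))/(6*t), still 0/0.
After 3 applications of L'Hôpital's rule the quotient is (-8*cos(2*t))/(6); substituting t = 0 gives -4/3.

-4/3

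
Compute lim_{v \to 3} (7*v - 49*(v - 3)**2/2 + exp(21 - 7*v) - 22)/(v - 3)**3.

Direct substitution gives 0/0.
Apply L'Hôpital: lim (-49*v - 7*e^(21 - 7*v) + 154)/(3*(v - 3)^2), still 0/0.
Apply L'Hôpital: lim (49*e^(21 - 7*v) - 49)/(6*v - 18), still 0/0.
After 3 applications of L'Hôpital's rule the quotient is (-343*e^(21 - 7*v))/(6); substituting v = 3 gives -343/6.

-343/6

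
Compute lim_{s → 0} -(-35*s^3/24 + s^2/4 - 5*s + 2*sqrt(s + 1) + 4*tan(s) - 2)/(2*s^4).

5/128

Substitution gives 0/0; apply L'Hôpital's rule 4 times.
After differentiating numerator and denominator 4 times the quotient is (96*tan(s)^3/cos(s)^2 + 64*tan(s)/cos(s)^2 - 15/(8*(s + 1)^(7/2)))/(-48); at s = 0 this is 5/128.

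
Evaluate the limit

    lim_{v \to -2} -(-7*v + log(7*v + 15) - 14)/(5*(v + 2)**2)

49/10

Direct substitution gives 0/0.
Apply L'Hôpital: lim (-7 + 7/(7*v + 15))/(-10*v - 20), still 0/0.
After 2 applications of L'Hôpital's rule the quotient is (-49/(7*v + 15)^2)/(-10); substituting v = -2 gives 49/10.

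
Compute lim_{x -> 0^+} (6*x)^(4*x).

Base → 0⁺ and exponent → 0⁺: a 0^0 form.
Take logs: 4x·ln(6x). This is 0·(−∞); rewriting as ln(6x)/(1/(4x)) and applying L'Hôpital gives 0.
Hence the limit is e^0 = 1.

1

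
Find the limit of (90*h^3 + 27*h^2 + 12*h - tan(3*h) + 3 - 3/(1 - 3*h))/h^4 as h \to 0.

Substitution gives 0/0; apply L'Hôpital's rule 4 times.
After differentiating numerator and denominator 4 times the quotient is (648*tan(3*h)/cos(3*h)^2 - 1944*tan(3*h)/cos(3*h)^4 + 5832/(3*h - 1)^5)/(24); at h = 0 this is -243.

-243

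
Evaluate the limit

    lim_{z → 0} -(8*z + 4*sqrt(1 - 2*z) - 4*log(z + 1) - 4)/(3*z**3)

Substitution gives 0/0; apply L'Hôpital's rule 3 times.
After differentiating numerator and denominator 3 times the quotient is (-8/(z + 1)^3 - 12/(1 - 2*z)^(5/2))/(-18); at z = 0 this is 10/9.

10/9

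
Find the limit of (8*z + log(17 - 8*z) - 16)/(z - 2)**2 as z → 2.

Direct substitution gives 0/0.
Apply L'Hôpital: lim (8 - 8/(17 - 8*z))/(2*z - 4), still 0/0.
After 2 applications of L'Hôpital's rule the quotient is (-64/(17 - 8*z)^2)/(2); substituting z = 2 gives -32.

-32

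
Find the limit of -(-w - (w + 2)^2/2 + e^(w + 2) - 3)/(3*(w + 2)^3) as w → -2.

Direct substitution gives 0/0.
Apply L'Hôpital: lim (-w + e^(w + 2) - 3)/(-9*(w + 2)^2), still 0/0.
Apply L'Hôpital: lim (e^(w + 2) - 1)/(-18*w - 36), still 0/0.
After 3 applications of L'Hôpital's rule the quotient is (e^(w + 2))/(-18); substituting w = -2 gives -1/18.

-1/18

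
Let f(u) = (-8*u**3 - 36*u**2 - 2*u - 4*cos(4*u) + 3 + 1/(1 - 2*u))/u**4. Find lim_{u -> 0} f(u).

Substitution gives 0/0 (the numerator vanishes to order 4).
Expand each term to order u^4: the coefficient of u^4 in 1/(1 - 2u) is 16 and in -4·cos(4u) is -128/3.
Lower-order terms cancel with the polynomial part, so the numerator is (-80/3)·u^4 + o(u^4), and the limit is (-80/3)/(1) = -80/3.

-80/3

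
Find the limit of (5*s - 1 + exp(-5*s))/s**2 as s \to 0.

Direct substitution gives 0/0.
Apply L'Hôpital: lim (5 - 5*e^(-5*s))/(2*s), still 0/0.
After 2 applications of L'Hôpital's rule the quotient is (25*e^(-5*s))/(2); substituting s = 0 gives 25/2.

25/2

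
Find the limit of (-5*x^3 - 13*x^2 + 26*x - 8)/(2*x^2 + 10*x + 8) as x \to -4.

55/3

Since x = -4 makes numerator and denominator zero, (x + 4) divides both.
Cancelling it gives (-5*x^2 + 7*x - 2)/(2*x + 2); now plug in x = -4 to get 55/3.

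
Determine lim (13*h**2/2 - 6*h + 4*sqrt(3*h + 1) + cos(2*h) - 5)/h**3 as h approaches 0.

27/4

Substitution gives 0/0; apply L'Hôpital's rule 3 times.
After differentiating numerator and denominator 3 times the quotient is (8*sin(2*h) + 81/(2*(3*h + 1)^(5/2)))/(6); at h = 0 this is 27/4.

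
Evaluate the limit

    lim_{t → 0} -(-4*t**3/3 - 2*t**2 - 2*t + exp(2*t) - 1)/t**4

-2/3

Direct substitution gives 0/0.
Apply L'Hôpital: lim (-4*t^2 - 4*t + 2*e^(2*t) - 2)/(-4*t^3), still 0/0.
Apply L'Hôpital: lim (-8*t + 4*e^(2*t) - 4)/(-12*t^2), still 0/0.
Apply L'Hôpital: lim (8*e^(2*t) - 8)/(-24*t), still 0/0.
After 4 applications of L'Hôpital's rule the quotient is (16*e^(2*t))/(-24); substituting t = 0 gives -2/3.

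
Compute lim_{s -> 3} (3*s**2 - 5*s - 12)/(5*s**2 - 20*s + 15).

13/10

Since s = 3 makes numerator and denominator zero, (s - 3) divides both.
Cancelling it gives (3*s + 4)/(5*s - 5); now plug in s = 3 to get 13/10.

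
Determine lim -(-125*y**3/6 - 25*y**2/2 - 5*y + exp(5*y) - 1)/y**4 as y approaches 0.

Direct substitution gives 0/0.
Apply L'Hôpital: lim (-125*y^2/2 - 25*y + 5*e^(5*y) - 5)/(-4*y^3), still 0/0.
Apply L'Hôpital: lim (-125*y + 25*e^(5*y) - 25)/(-12*y^2), still 0/0.
Apply L'Hôpital: lim (125*e^(5*y) - 125)/(-24*y), still 0/0.
After 4 applications of L'Hôpital's rule the quotient is (625*e^(5*y))/(-24); substituting y = 0 gives -625/24.

-625/24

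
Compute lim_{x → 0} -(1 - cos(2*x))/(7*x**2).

-2/7

Substitution gives 0/0.
Use (1 − cos u)/u² → 1/2 with u = 2x: the limit is 2²/(2·(-7)) = -2/7.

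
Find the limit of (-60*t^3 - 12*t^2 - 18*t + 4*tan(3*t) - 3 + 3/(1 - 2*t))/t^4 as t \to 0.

48

Substitution gives 0/0 (the numerator vanishes to order 4).
Expand each term to order t^4: the coefficient of t^4 in 3·1/(1 - 2t) is 48 and in 4·tan(3t) is 0.
Lower-order terms cancel with the polynomial part, so the numerator is (48)·t^4 + o(t^4), and the limit is (48)/(1) = 48.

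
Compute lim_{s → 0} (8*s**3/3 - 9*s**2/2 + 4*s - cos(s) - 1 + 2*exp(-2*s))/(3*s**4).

31/72

Substitution gives 0/0 (the numerator vanishes to order 4).
Expand each term to order s^4: the coefficient of s^4 in −cos(s) is -1/24 and in 2·e^(-2s) is 4/3.
Lower-order terms cancel with the polynomial part, so the numerator is (31/24)·s^4 + o(s^4), and the limit is (31/24)/(3) = 31/72.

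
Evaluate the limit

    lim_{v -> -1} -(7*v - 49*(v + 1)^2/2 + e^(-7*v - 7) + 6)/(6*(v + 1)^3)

Direct substitution gives 0/0.
Apply L'Hôpital: lim (-49*v - 7*e^(-7*v - 7) - 42)/(-18*(v + 1)^2), still 0/0.
Apply L'Hôpital: lim (49*e^(-7*v - 7) - 49)/(-36*v - 36), still 0/0.
After 3 applications of L'Hôpital's rule the quotient is (-343*e^(-7*v - 7))/(-36); substituting v = -1 gives 343/36.

343/36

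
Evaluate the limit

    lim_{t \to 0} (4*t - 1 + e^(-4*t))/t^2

8

Direct substitution gives 0/0.
Apply L'Hôpital: lim (4 - 4*e^(-4*t))/(2*t), still 0/0.
After 2 applications of L'Hôpital's rule the quotient is (16*e^(-4*t))/(2); substituting t = 0 gives 8.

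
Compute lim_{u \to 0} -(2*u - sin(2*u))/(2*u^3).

-2/3

Direct substitution gives 0/0.
Apply L'Hôpital: lim (2 - 2*cos(2*u))/(-6*u^2), still 0/0.
Apply L'Hôpital: lim (4*sin(2*u))/(-12*u), still 0/0.
After 3 applications of L'Hôpital's rule the quotient is (8*cos(2*u))/(-12); substituting u = 0 gives -2/3.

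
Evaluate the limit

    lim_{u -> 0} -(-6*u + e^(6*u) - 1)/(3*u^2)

Direct substitution gives 0/0.
Apply L'Hôpital: lim (6*e^(6*u) - 6)/(-6*u), still 0/0.
After 2 applications of L'Hôpital's rule the quotient is (36*e^(6*u))/(-6); substituting u = 0 gives -6.

-6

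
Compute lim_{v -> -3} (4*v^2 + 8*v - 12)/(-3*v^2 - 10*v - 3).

Direct substitution gives 0/0, so factor. Both numerator and denominator have (v + 3) as a factor.
After cancelling, the expression reduces to (4*v - 4)/(-3*v - 1).
Substituting v = -3 gives -2.

-2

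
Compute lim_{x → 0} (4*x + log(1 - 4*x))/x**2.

Direct substitution gives 0/0.
Apply L'Hôpital: lim (4 - 4/(1 - 4*x))/(2*x), still 0/0.
After 2 applications of L'Hôpital's rule the quotient is (-16/(1 - 4*x)^2)/(2); substituting x = 0 gives -8.

-8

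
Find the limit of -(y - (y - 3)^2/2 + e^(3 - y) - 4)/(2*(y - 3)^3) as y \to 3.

Direct substitution gives 0/0.
Apply L'Hôpital: lim (-y - e^(3 - y) + 4)/(-6*(y - 3)^2), still 0/0.
Apply L'Hôpital: lim (e^(3 - y) - 1)/(36 - 12*y), still 0/0.
After 3 applications of L'Hôpital's rule the quotient is (-e^(3 - y))/(-12); substituting y = 3 gives 1/12.

1/12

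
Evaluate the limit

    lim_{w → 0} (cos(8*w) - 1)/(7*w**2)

Direct substitution gives 0/0.
Apply L'Hôpital: lim (-8*sin(8*w))/(14*w), still 0/0.
After 2 applications of L'Hôpital's rule the quotient is (-64*cos(8*w))/(14); substituting w = 0 gives -32/7.

-32/7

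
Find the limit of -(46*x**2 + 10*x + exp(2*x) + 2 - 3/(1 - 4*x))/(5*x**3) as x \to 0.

Substitution gives 0/0 (the numerator vanishes to order 3).
Expand each term to order x^3: the coefficient of x^3 in e^(2x) is 4/3 and in -3·1/(1 - 4x) is -192.
Lower-order terms cancel with the polynomial part, so the numerator is (-572/3)·x^3 + o(x^3), and the limit is (-572/3)/(-5) = 572/15.

572/15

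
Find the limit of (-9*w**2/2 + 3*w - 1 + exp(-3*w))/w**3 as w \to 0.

Direct substitution gives 0/0.
Apply L'Hôpital: lim (-9*w + 3 - 3*e^(-3*w))/(3*w^2), still 0/0.
Apply L'Hôpital: lim (-9 + 9*e^(-3*w))/(6*w), still 0/0.
After 3 applications of L'Hôpital's rule the quotient is (-27*e^(-3*w))/(6); substituting w = 0 gives -9/2.

-9/2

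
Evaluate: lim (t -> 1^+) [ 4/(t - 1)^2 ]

As t → 1⁺, (t - 1) → 0⁺, so (t - 1)^2 → 0⁺ and 4/(t - 1)^2 → ∞.

∞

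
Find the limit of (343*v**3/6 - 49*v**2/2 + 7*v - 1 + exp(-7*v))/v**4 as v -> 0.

2401/24

Direct substitution gives 0/0.
Apply L'Hôpital: lim (343*v^2/2 - 49*v + 7 - 7*e^(-7*v))/(4*v^3), still 0/0.
Apply L'Hôpital: lim (343*v - 49 + 49*e^(-7*v))/(12*v^2), still 0/0.
Apply L'Hôpital: lim (343 - 343*e^(-7*v))/(24*v), still 0/0.
After 4 applications of L'Hôpital's rule the quotient is (2401*e^(-7*v))/(24); substituting v = 0 gives 2401/24.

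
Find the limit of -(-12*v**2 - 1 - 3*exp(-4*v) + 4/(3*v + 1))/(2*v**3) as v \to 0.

38

Substitution gives 0/0 (the numerator vanishes to order 3).
Expand each term to order v^3: the coefficient of v^3 in 4·1/(1 + 3v) is -108 and in -3·e^(-4v) is 32.
Lower-order terms cancel with the polynomial part, so the numerator is (-76)·v^3 + o(v^3), and the limit is (-76)/(-2) = 38.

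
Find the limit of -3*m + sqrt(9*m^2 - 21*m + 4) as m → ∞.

-7/2

An ∞ − ∞ form. Rationalising with the conjugate, the difference becomes (-21m + 4) / (√(9*m^2 - 21*m + 4) + 3m).
For large m the denominator behaves like 2·3m, so the quotient tends to -21/6 = -7/2.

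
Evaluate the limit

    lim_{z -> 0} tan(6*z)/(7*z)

Substitution gives 0/0.
Since tan(u)/u → 1 as u → 0, tan(6z)/(6z) → 1 and the limit is 6/7.

6/7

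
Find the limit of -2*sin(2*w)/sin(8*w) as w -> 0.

-1/2

Substitution gives 0/0.
Divide numerator and denominator by w: sin(2w)/w → 2 and sin(8w)/w → 8, so the limit is -2·2/8 = -1/2.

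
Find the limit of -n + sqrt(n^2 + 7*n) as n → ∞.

This has the form ∞ − ∞. Multiply and divide by the conjugate √(n^2 + 7*n) + n.
That gives (7n) / (√(n^2 + 7*n) + n).
Divide numerator and denominator by n: the limit is 7/(2·1) = 7/2.

7/2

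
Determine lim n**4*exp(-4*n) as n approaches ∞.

0

Write as n^4/e^{4n}, an ∞/∞ form.
Exponential growth dominates any polynomial, so repeated L'Hôpital (or the standard result) gives 0.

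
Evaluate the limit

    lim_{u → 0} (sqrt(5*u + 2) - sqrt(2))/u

5*√(2)/4

A 0/0 form; rationalise with √(2 + 5u) + √2. This collapses the numerator to 5u, leaving 5/(√(2 + 5u) + √2) → 5/(2√2) = 5*√(2)/4.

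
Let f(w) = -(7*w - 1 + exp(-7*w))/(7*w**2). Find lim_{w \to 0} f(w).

-7/2

Direct substitution gives 0/0.
Apply L'Hôpital: lim (7 - 7*e^(-7*w))/(-14*w), still 0/0.
After 2 applications of L'Hôpital's rule the quotient is (49*e^(-7*w))/(-14); substituting w = 0 gives -7/2.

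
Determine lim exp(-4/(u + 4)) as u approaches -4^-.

∞

As u → -4⁻, -4/(u + 4) → +∞, so e^(-4/(u + 4)) → ∞.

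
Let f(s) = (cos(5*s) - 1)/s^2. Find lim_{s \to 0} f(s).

-25/2

Direct substitution gives 0/0.
Apply L'Hôpital: lim (-5*sin(5*s))/(2*s), still 0/0.
After 2 applications of L'Hôpital's rule the quotient is (-25*cos(5*s))/(2); substituting s = 0 gives -25/2.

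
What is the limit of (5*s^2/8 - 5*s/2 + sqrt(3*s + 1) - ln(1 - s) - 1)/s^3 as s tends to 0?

Substitution gives 0/0; apply L'Hôpital's rule 3 times.
After differentiating numerator and denominator 3 times the quotient is (81/(8*(3*s + 1)^(5/2)) - 2/(s - 1)^3)/(6); at s = 0 this is 97/48.

97/48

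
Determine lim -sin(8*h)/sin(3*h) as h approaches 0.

Substitution gives 0/0.
Divide numerator and denominator by h: sin(8h)/h → 8 and sin(3h)/h → 3, so the limit is -1·8/3 = -8/3.

-8/3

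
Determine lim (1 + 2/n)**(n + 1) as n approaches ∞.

Let L be the limit and take ln: ln L = lim (n + 1)·ln(1 + 2/n) = lim (n + 1)·(2/n + O(1/n²)) = 2.
Hence L = e^(2).

e^(2)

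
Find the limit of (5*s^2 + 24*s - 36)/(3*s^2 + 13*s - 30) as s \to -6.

Direct substitution gives 0/0, so factor. Both numerator and denominator have (s + 6) as a factor.
After cancelling, the expression reduces to (5*s - 6)/(3*s - 5).
Substituting s = -6 gives 36/23.

36/23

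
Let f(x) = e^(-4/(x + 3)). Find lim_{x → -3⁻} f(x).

∞

As x → -3⁻, -4/(x + 3) → +∞, so e^(-4/(x + 3)) → ∞.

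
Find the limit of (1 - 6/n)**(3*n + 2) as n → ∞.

e^(-18)

The base → 1 and the exponent → ∞: a 1^∞ form.
Take logarithms: (3n + 2)·ln(1 - 6/n). Since ln(1+u) ~ u for small u, this behaves like (3n)·(-6/n) → -18.
So the limit is e^(-18).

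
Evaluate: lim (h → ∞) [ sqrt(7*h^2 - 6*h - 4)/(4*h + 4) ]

√(7)/4

For large |h|, √(7*h^2 - 6*h - 4) ≈ √7·|h| and the denominator ≈ 4h.
Since h → +∞, |h| = h, giving √7/(4) = √(7)/4.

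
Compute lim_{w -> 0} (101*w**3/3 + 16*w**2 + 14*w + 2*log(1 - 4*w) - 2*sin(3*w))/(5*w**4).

Substitution gives 0/0 (the numerator vanishes to order 4).
Expand each term to order w^4: the coefficient of w^4 in -2·sin(3w) is 0 and in 2·ln(1 - 4w) is -128.
Lower-order terms cancel with the polynomial part, so the numerator is (-128)·w^4 + o(w^4), and the limit is (-128)/(5) = -128/5.

-128/5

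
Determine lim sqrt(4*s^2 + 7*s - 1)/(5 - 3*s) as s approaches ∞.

-2/3

For large |s|, √(4*s^2 + 7*s - 1) ≈ √4·|s| and the denominator ≈ -3s.
Since s → +∞, |s| = s, giving √4/(-3) = -2/3.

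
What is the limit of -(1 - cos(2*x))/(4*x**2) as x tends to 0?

Substitution gives 0/0.
Use (1 − cos u)/u² → 1/2 with u = 2x: the limit is 2²/(2·(-4)) = -1/2.

-1/2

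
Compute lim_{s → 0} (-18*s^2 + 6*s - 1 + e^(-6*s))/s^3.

Direct substitution gives 0/0.
Apply L'Hôpital: lim (-36*s + 6 - 6*e^(-6*s))/(3*s^2), still 0/0.
Apply L'Hôpital: lim (-36 + 36*e^(-6*s))/(6*s), still 0/0.
After 3 applications of L'Hôpital's rule the quotient is (-216*e^(-6*s))/(6); substituting s = 0 gives -36.

-36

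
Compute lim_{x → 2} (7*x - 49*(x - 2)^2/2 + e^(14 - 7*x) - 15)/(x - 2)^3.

Direct substitution gives 0/0.
Apply L'Hôpital: lim (-49*x - 7*e^(14 - 7*x) + 105)/(3*(x - 2)^2), still 0/0.
Apply L'Hôpital: lim (49*e^(14 - 7*x) - 49)/(6*x - 12), still 0/0.
After 3 applications of L'Hôpital's rule the quotient is (-343*e^(14 - 7*x))/(6); substituting x = 2 gives -343/6.

-343/6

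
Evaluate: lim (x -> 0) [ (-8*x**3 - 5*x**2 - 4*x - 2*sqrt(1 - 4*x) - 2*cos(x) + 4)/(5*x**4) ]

239/60

Substitution gives 0/0; apply L'Hôpital's rule 4 times.
After differentiating numerator and denominator 4 times the quotient is (-2*cos(x) + 480/(1 - 4*x)^(7/2))/(120); at x = 0 this is 239/60.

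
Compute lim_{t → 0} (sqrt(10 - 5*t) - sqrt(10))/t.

-√(10)/4

A 0/0 form; rationalise with √(10 - 5t) + √10. This collapses the numerator to -5t, leaving -5/(√(10 - 5t) + √10) → -5/(2√10) = -√(10)/4.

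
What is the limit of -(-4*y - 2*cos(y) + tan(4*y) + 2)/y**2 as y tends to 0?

-1

Substitution gives 0/0; apply L'Hôpital's rule 2 times.
After differentiating numerator and denominator 2 times the quotient is (2*cos(y) + 32*tan(4*y)/cos(4*y)^2)/(-2); at y = 0 this is -1.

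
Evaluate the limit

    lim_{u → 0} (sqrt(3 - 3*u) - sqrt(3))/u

-√(3)/2

Substitution gives 0/0. Multiply numerator and denominator by the conjugate √(3 - 3u) + √3.
The numerator becomes (3 - 3u) − 3 = -3u, so the expression simplifies to -3/(√(3 - 3u) + √3).
Letting u → 0 gives -3/(2√3) = -√(3)/2.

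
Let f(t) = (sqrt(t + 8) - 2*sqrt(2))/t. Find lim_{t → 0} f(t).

Substitution gives 0/0. Multiply numerator and denominator by the conjugate √(8 + t) + √8.
The numerator becomes (8 + t) − 8 = t, so the expression simplifies to 1/(√(8 + t) + √8).
Letting t → 0 gives 1/(2√8) = √(2)/8.

√(2)/8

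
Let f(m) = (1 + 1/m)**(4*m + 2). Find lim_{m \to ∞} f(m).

e^(4)

The base → 1 and the exponent → ∞: a 1^∞ form.
Take logarithms: (4m + 2)·ln(1 + 1/m). Since ln(1+u) ~ u for small u, this behaves like (4m)·(1/m) → 4.
So the limit is e^(4).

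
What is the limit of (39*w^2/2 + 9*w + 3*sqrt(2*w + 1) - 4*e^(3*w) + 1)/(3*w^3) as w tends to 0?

Substitution gives 0/0 (the numerator vanishes to order 3).
Expand each term to order w^3: the coefficient of w^3 in -4·e^(3w) is -18 and in 3·√(1 + 2w) is 3/2.
Lower-order terms cancel with the polynomial part, so the numerator is (-33/2)·w^3 + o(w^3), and the limit is (-33/2)/(3) = -11/2.

-11/2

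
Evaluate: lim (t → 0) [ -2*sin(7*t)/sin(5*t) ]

Substitution gives 0/0.
Divide numerator and denominator by t: sin(7t)/t → 7 and sin(5t)/t → 5, so the limit is -2·7/5 = -14/5.

-14/5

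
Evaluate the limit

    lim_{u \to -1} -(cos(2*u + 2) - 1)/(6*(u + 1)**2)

Direct substitution gives 0/0.
Apply L'Hôpital: lim (-2*sin(2*u + 2))/(-12*u - 12), still 0/0.
After 2 applications of L'Hôpital's rule the quotient is (-4*cos(2*u + 2))/(-12); substituting u = -1 gives 1/3.

1/3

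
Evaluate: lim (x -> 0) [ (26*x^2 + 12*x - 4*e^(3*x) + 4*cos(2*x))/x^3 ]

Substitution gives 0/0 (the numerator vanishes to order 3).
Expand each term to order x^3: the coefficient of x^3 in -4·e^(3x) is -18 and in 4·cos(2x) is 0.
Lower-order terms cancel with the polynomial part, so the numerator is (-18)·x^3 + o(x^3), and the limit is (-18)/(1) = -18.

-18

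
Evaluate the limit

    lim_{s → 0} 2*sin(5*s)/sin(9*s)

10/9

Substitution gives 0/0.
Divide numerator and denominator by s: sin(5s)/s → 5 and sin(9s)/s → 9, so the limit is 2·5/9 = 10/9.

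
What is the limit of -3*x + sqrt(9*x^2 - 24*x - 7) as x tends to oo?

-4

This has the form ∞ − ∞. Multiply and divide by the conjugate √(9*x^2 - 24*x - 7) + 3x.
That gives (-24x - 7) / (√(9*x^2 - 24*x - 7) + 3x).
Divide numerator and denominator by x: the limit is -24/(2·3) = -4.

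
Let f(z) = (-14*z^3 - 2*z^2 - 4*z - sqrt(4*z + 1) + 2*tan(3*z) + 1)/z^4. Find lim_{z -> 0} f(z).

Substitution gives 0/0; apply L'Hôpital's rule 4 times.
After differentiating numerator and denominator 4 times the quotient is (3888*tan(3*z)^3/cos(3*z)^2 + 2592*tan(3*z)/cos(3*z)^2 + 240/(4*z + 1)^(7/2))/(24); at z = 0 this is 10.

10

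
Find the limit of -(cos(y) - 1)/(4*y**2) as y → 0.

Direct substitution gives 0/0.
Apply L'Hôpital: lim (-sin(y))/(-8*y), still 0/0.
After 2 applications of L'Hôpital's rule the quotient is (-cos(y))/(-8); substituting y = 0 gives 1/8.

1/8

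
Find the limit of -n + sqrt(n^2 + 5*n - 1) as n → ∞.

5/2

An ∞ − ∞ form. Rationalising with the conjugate, the difference becomes (5n - 1) / (√(n^2 + 5*n - 1) + n).
For large n the denominator behaves like 2·n, so the quotient tends to 5/2 = 5/2.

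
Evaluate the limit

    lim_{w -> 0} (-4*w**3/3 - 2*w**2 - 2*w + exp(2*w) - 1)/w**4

Direct substitution gives 0/0.
Apply L'Hôpital: lim (-4*w^2 - 4*w + 2*e^(2*w) - 2)/(4*w^3), still 0/0.
Apply L'Hôpital: lim (-8*w + 4*e^(2*w) - 4)/(12*w^2), still 0/0.
Apply L'Hôpital: lim (8*e^(2*w) - 8)/(24*w), still 0/0.
After 4 applications of L'Hôpital's rule the quotient is (16*e^(2*w))/(24); substituting w = 0 gives 2/3.

2/3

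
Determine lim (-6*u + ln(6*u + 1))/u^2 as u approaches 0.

-18

Direct substitution gives 0/0.
Apply L'Hôpital: lim (-6 + 6/(6*u + 1))/(2*u), still 0/0.
After 2 applications of L'Hôpital's rule the quotient is (-36/(6*u + 1)^2)/(2); substituting u = 0 gives -18.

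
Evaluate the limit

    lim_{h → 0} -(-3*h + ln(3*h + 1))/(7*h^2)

9/14

Direct substitution gives 0/0.
Apply L'Hôpital: lim (-3 + 3/(3*h + 1))/(-14*h), still 0/0.
After 2 applications of L'Hôpital's rule the quotient is (-9/(3*h + 1)^2)/(-14); substituting h = 0 gives 9/14.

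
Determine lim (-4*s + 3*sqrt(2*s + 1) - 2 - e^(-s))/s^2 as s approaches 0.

Substitution gives 0/0; apply L'Hôpital's rule 2 times.
After differentiating numerator and denominator 2 times the quotient is (-e^(-s) - 3/(2*s + 1)^(3/2))/(2); at s = 0 this is -2.

-2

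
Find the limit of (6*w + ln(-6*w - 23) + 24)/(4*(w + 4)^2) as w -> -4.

-9/2

Direct substitution gives 0/0.
Apply L'Hôpital: lim (6 - 6/(-6*w - 23))/(8*w + 32), still 0/0.
After 2 applications of L'Hôpital's rule the quotient is (-36/(-6*w - 23)^2)/(8); substituting w = -4 gives -9/2.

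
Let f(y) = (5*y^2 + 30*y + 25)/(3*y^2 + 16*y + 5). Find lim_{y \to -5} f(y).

Direct substitution gives 0/0, so factor. Both numerator and denominator have (y + 5) as a factor.
After cancelling, the expression reduces to (5*y + 5)/(3*y + 1).
Substituting y = -5 gives 10/7.

10/7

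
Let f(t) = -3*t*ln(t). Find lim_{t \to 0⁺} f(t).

This is a 0·(−∞) form. Rewrite as -3·ln(t) / t^(−1) and apply L'Hôpital:
the derivative quotient is -3·(1/t) / (−1·t^(−2)) = (3/1)·t^1 → 0.

0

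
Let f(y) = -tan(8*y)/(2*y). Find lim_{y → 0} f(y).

-4

Substitution gives 0/0.
Since tan(u)/u → 1 as u → 0, tan(8y)/(8y) → 1 and the limit is 8/(-2) = -4.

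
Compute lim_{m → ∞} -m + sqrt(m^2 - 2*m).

-1

An ∞ − ∞ form. Rationalising with the conjugate, the difference becomes (-2m) / (√(m^2 - 2*m) + m).
For large m the denominator behaves like 2·m, so the quotient tends to -2/2 = -1.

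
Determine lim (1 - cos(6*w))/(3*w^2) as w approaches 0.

Substitution gives 0/0.
Use (1 − cos u)/u² → 1/2 with u = 6w: the limit is 6²/(2·3) = 6.

6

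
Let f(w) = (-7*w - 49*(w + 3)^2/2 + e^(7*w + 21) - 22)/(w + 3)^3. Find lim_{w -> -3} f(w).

343/6

Direct substitution gives 0/0.
Apply L'Hôpital: lim (-49*w + 7*e^(7*w + 21) - 154)/(3*(w + 3)^2), still 0/0.
Apply L'Hôpital: lim (49*e^(7*w + 21) - 49)/(6*w + 18), still 0/0.
After 3 applications of L'Hôpital's rule the quotient is (343*e^(7*w + 21))/(6); substituting w = -3 gives 343/6.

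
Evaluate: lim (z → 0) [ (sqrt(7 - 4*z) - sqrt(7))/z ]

A 0/0 form; rationalise with √(7 - 4z) + √7. This collapses the numerator to -4z, leaving -4/(√(7 - 4z) + √7) → -4/(2√7) = -2*√(7)/7.

-2*√(7)/7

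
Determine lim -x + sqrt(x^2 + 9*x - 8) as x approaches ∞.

9/2

This has the form ∞ − ∞. Multiply and divide by the conjugate √(x^2 + 9*x - 8) + x.
That gives (9x - 8) / (√(x^2 + 9*x - 8) + x).
Divide numerator and denominator by x: the limit is 9/(2·1) = 9/2.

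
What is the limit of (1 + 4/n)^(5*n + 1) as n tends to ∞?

e^(20)

The base → 1 and the exponent → ∞: a 1^∞ form.
Take logarithms: (5n + 1)·ln(1 + 4/n). Since ln(1+u) ~ u for small u, this behaves like (5n)·(4/n) → 20.
So the limit is e^(20).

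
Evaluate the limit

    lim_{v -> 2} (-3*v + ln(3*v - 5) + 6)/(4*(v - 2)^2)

-9/8

Direct substitution gives 0/0.
Apply L'Hôpital: lim (-3 + 3/(3*v - 5))/(8*v - 16), still 0/0.
After 2 applications of L'Hôpital's rule the quotient is (-9/(3*v - 5)^2)/(8); substituting v = 2 gives -9/8.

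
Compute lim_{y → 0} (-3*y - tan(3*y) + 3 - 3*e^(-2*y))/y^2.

-6

Substitution gives 0/0; apply L'Hôpital's rule 2 times.
After differentiating numerator and denominator 2 times the quotient is (-18*sin(3*y)/cos(3*y)^3 - 12*e^(-2*y))/(2); at y = 0 this is -6.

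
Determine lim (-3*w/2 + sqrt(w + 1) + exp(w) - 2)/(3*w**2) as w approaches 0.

Substitution gives 0/0 (the numerator vanishes to order 2).
Expand each term to order w^2: the coefficient of w^2 in √(1 + w) is -1/8 and in e^(w) is 1/2.
Lower-order terms cancel with the polynomial part, so the numerator is (3/8)·w^2 + o(w^2), and the limit is (3/8)/(3) = 1/8.

1/8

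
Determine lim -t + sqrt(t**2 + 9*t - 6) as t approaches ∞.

This has the form ∞ − ∞. Multiply and divide by the conjugate √(t^2 + 9*t - 6) + t.
That gives (9t - 6) / (√(t^2 + 9*t - 6) + t).
Divide numerator and denominator by t: the limit is 9/(2·1) = 9/2.

9/2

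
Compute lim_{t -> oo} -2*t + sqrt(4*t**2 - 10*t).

An ∞ − ∞ form. Rationalising with the conjugate, the difference becomes (-10t) / (√(4*t^2 - 10*t) + 2t).
For large t the denominator behaves like 2·2t, so the quotient tends to -10/4 = -5/2.

-5/2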